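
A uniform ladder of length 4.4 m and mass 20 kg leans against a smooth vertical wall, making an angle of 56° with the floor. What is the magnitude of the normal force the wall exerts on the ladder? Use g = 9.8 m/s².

Choose the foot of the ladder as the axis so the floor normal and friction both act there and drop out.
Ladder weight 20×9.8 = 196 N acts at 2.2 m along the ladder; its horizontal arm is 2.2·cos56° = 1.23 m → τ = 241.1 N·m clockwise.
Wall normal N acts horizontally at the top; its moment arm is the height L sinθ = 4.4·sin56° = 3.648 m, counterclockwise.
For rotational equilibrium, N × 3.648 = 241.1, so N = 66.1 N.

N_wall ≈ 66.1 N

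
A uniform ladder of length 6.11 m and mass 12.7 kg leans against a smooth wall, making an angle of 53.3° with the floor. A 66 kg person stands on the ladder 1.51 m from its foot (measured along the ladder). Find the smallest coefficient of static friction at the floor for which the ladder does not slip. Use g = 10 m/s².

Choose the foot of the ladder as the axis so the floor normal and friction both act there and drop out.
Ladder weight 12.7×10 = 127 N acts at 3.055 m along the ladder; its horizontal arm is 3.055·cos53.3° = 1.826 m → τ = 231.9 N·m clockwise.
Person: 66×10 = 660 N at 1.51 m → arm 0.9024 m → τ = 595.6 N·m clockwise.
Wall normal N acts horizontally at the top; its moment arm is the height L sinθ = 6.11·sin53.3° = 4.899 m, counterclockwise.
Setting net torque to zero: N × 4.899 = 827.5 → N = 168.9 N.
ΣFx = 0 ⇒ f = N_wall = 168.9 N. ΣFy = 0 ⇒ N_floor = 787 N.
μ_min = f / N_floor = 168.9 / 787 = 0.215.

μ_min ≈ 0.215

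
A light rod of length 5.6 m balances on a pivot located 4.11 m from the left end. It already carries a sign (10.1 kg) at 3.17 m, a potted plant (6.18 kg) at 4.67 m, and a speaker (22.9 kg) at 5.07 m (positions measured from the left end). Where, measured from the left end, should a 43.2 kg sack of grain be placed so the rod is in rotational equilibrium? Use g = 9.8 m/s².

x ≈ 3.74 m from the left end

About the pivot (at 4.11 m from the left end):
Sign: 10.1 × 9.8 = 98.98 N down at 3.17 m → arm 0.94 m, τ = 98.98 × 0.94 = 93.04 N·m counterclockwise.
Potted plant: 6.18 × 9.8 = 60.56 N down at 4.67 m → arm 0.56 m, τ = 60.56 × 0.56 = 33.91 N·m clockwise.
Speaker: 22.9 × 9.8 = 224.4 N down at 5.07 m → arm 0.96 m, τ = 224.4 × 0.96 = 215.4 N·m clockwise.
Net moment of existing loads = 156.3 N·m clockwise.
The sack of grain weighs 43.2 × 9.8 = 423.4 N and must supply an equal counterclockwise moment, so its lever arm about the pivot is 156.3 / 423.4 = 0.369 m.
That puts it at 4.11 − 0.369 = 3.74 m from the left end.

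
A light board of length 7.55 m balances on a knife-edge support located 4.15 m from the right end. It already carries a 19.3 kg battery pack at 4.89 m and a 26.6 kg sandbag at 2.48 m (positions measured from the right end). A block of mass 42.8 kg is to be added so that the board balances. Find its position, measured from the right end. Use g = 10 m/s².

x ≈ 4.85 m from the right end

Taking torques about the knife-edge support (at 4.15 m from the right end):
Battery pack: 19.3 × 10 = 193 N down at 4.89 m → arm 0.74 m, τ = 193 × 0.74 = 142.8 N·m counterclockwise.
Sandbag: 26.6 × 10 = 266 N down at 2.48 m → arm 1.67 m, τ = 266 × 1.67 = 444.2 N·m clockwise.
Net moment of existing loads = 301.4 N·m clockwise.
The block weighs 42.8 × 10 = 428 N and must supply an equal counterclockwise moment, so its lever arm about the knife-edge support is 301.4 / 428 = 0.704 m.
That puts it at 4.15 + 0.704 = 4.85 m from the right end.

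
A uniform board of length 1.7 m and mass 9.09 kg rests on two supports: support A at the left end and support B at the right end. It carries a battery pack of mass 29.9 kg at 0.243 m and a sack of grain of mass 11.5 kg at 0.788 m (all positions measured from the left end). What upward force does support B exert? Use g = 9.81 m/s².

R_B ≈ 139 N

Taking torques about support A:
Beam weight: 9.09 × 9.81 = 89.17 N down at 0.85 m → arm 0.85 m, τ = 89.17 × 0.85 = 75.79 N·m clockwise.
Battery pack: 29.9 × 9.81 = 293.3 N down at 0.243 m → arm 0.243 m, τ = 293.3 × 0.243 = 71.27 N·m clockwise.
Sack of grain: 11.5 × 9.81 = 112.8 N down at 0.788 m → arm 0.788 m, τ = 112.8 × 0.788 = 88.89 N·m clockwise.
Net load moment about support A = 235.9 N·m clockwise.
Reaction R at support B is upward at 1.7 m, arm 1.7 m → moment R × 1.7 counterclockwise.
Balancing moments: R × 1.7 = 235.9, giving R = 139 N.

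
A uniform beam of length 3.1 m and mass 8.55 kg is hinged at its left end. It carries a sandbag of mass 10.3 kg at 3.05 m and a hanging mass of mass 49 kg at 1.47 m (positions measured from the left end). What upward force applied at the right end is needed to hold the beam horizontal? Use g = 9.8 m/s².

F ≈ 369 N

About the left end:
Beam weight: 8.55 × 9.8 = 83.79 N down at 1.55 m → arm 1.55 m, τ = 83.79 × 1.55 = 129.9 N·m clockwise.
Sandbag: 10.3 × 9.8 = 100.9 N down at 3.05 m → arm 3.05 m, τ = 100.9 × 3.05 = 307.7 N·m clockwise.
Hanging mass: 49 × 9.8 = 480.2 N down at 1.47 m → arm 1.47 m, τ = 480.2 × 1.47 = 705.9 N·m clockwise.
Net moment of the loads = 1144 N·m clockwise.
The upward force F acts at the right end, arm 3.1 m, giving F × 3.1 counterclockwise.
Setting net torque to zero: F × 3.1 = 1144 → F = 1144 / 3.1 = 369 N.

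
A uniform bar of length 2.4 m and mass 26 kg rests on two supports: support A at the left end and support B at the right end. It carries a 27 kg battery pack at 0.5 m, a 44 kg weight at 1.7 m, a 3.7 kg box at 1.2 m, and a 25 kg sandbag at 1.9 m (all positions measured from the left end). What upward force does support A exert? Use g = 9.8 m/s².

R_A ≈ 532 N

Take moments about support B.
Beam weight: 26 × 9.8 = 254.8 N down at 1.2 m → arm 1.2 m, τ = 254.8 × 1.2 = 305.8 N·m counterclockwise.
Battery pack: 27 × 9.8 = 264.6 N down at 0.5 m → arm 1.9 m, τ = 264.6 × 1.9 = 502.7 N·m counterclockwise.
Weight: 44 × 9.8 = 431.2 N down at 1.7 m → arm 0.7 m, τ = 431.2 × 0.7 = 301.8 N·m counterclockwise.
Box: 3.7 × 9.8 = 36.26 N down at 1.2 m → arm 1.2 m, τ = 36.26 × 1.2 = 43.51 N·m counterclockwise.
Sandbag: 25 × 9.8 = 245 N down at 1.9 m → arm 0.5 m, τ = 245 × 0.5 = 122.5 N·m counterclockwise.
Net load moment about support B = 1276 N·m counterclockwise.
Reaction R at support A is upward at 0 m, arm 2.4 m → moment R × 2.4 clockwise.
For rotational equilibrium, R × 2.4 = 1276, so R = 532 N.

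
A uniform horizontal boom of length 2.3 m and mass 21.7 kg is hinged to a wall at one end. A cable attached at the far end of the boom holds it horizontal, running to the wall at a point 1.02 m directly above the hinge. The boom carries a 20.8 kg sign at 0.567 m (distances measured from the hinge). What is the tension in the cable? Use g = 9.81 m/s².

T ≈ 387 N

Sum moments about the hinge (the unknown hinge reaction has zero arm there).
Beam weight: 21.7 × 9.81 = 212.9 N down at 1.15 m → arm 1.15 m, τ = 212.9 × 1.15 = 244.8 N·m clockwise.
Sign: 20.8 × 9.81 = 204 N down at 0.567 m → arm 0.567 m, τ = 204 × 0.567 = 115.7 N·m clockwise.
Total clockwise load moment = 360.5 N·m.
The cable tension T acts at 2.3 m; only its component perpendicular to the boom, T sinθ, produces torque. sinθ = h/√(h²+d²) = 1.02/√(1.02²+2.3²) = 0.4054.
Στ = 0 ⇒ T × 2.3 × 0.4054 = 360.5 ⇒ T = 360.5 / 0.9324 = 387 N.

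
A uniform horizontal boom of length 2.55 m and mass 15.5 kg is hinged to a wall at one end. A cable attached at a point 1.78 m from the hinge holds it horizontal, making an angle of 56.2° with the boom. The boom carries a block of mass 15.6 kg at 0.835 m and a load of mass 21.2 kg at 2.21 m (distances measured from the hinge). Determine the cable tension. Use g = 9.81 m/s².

T ≈ 528 N

Choose the hinge as the axis so the unknown hinge reaction has zero arm there.
Beam weight: 15.5 × 9.81 = 152.1 N down at 1.275 m → arm 1.275 m, τ = 152.1 × 1.275 = 193.9 N·m clockwise.
Block: 15.6 × 9.81 = 153 N down at 0.835 m → arm 0.835 m, τ = 153 × 0.835 = 127.8 N·m clockwise.
Load: 21.2 × 9.81 = 208 N down at 2.21 m → arm 2.21 m, τ = 208 × 2.21 = 459.7 N·m clockwise.
Total clockwise load moment = 781.4 N·m.
The cable tension T acts at 1.78 m; only its component perpendicular to the boom, T sinθ, produces torque. sin 56.2° = 0.831.
For rotational equilibrium, T × 1.78 × 0.831 = 781.4, so T = 781.4 / 1.479 = 528 N.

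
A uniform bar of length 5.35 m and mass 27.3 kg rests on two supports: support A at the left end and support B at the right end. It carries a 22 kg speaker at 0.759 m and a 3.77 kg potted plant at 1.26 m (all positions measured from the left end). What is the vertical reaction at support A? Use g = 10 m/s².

Choose support B as the axis so its reaction then has zero moment arm.
Beam weight: 27.3 × 10 = 273 N down at 2.675 m → arm 2.675 m, τ = 273 × 2.675 = 730.3 N·m counterclockwise.
Speaker: 22 × 10 = 220 N down at 0.759 m → arm 4.591 m, τ = 220 × 4.591 = 1010 N·m counterclockwise.
Potted plant: 3.77 × 10 = 37.7 N down at 1.26 m → arm 4.09 m, τ = 37.7 × 4.09 = 154.2 N·m counterclockwise.
Net load moment about support B = 1894 N·m counterclockwise.
Reaction R at support A is upward at 0 m, arm 5.35 m → moment R × 5.35 clockwise.
Στ = 0 ⇒ R × 5.35 = 1894 ⇒ R = 354 N.

R_A ≈ 354 N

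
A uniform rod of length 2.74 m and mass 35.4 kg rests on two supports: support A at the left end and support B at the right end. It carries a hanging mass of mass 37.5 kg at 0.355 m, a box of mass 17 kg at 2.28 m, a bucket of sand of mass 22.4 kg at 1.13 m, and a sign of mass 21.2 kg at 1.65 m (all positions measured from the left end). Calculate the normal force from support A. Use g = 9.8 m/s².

Sum moments about support B (its reaction then has zero moment arm).
Beam weight: 35.4 × 9.8 = 346.9 N down at 1.37 m → arm 1.37 m, τ = 346.9 × 1.37 = 475.3 N·m counterclockwise.
Hanging mass: 37.5 × 9.8 = 367.5 N down at 0.355 m → arm 2.385 m, τ = 367.5 × 2.385 = 876.5 N·m counterclockwise.
Box: 17 × 9.8 = 166.6 N down at 2.28 m → arm 0.46 m, τ = 166.6 × 0.46 = 76.64 N·m counterclockwise.
Bucket of sand: 22.4 × 9.8 = 219.5 N down at 1.13 m → arm 1.61 m, τ = 219.5 × 1.61 = 353.4 N·m counterclockwise.
Sign: 21.2 × 9.8 = 207.8 N down at 1.65 m → arm 1.09 m, τ = 207.8 × 1.09 = 226.5 N·m counterclockwise.
Net load moment about support B = 2008 N·m counterclockwise.
Reaction R at support A is upward at 0 m, arm 2.74 m → moment R × 2.74 clockwise.
Balancing moments: R × 2.74 = 2008, giving R = 733 N.

R_A ≈ 733 N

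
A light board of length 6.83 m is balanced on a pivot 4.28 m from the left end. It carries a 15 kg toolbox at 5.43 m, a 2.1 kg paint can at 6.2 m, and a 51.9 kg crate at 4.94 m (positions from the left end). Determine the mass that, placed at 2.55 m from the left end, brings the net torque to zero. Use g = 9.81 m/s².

m ≈ 32.1 kg

Take moments about the pivot (at 4.28 m from the left end).
Toolbox: 15 × 9.81 = 147.2 N down at 5.43 m → arm 1.15 m, τ = 147.2 × 1.15 = 169.3 N·m clockwise.
Paint can: 2.1 × 9.81 = 20.6 N down at 6.2 m → arm 1.92 m, τ = 20.6 × 1.92 = 39.55 N·m clockwise.
Crate: 51.9 × 9.81 = 509.1 N down at 4.94 m → arm 0.66 m, τ = 509.1 × 0.66 = 336 N·m clockwise.
Net moment of known loads = 544.9 N·m clockwise.
An unknown mass m at 2.55 m has arm 1.73 m; its moment is m·g·1.73 counterclockwise.
For rotational equilibrium, m × 9.81 × 1.73 = 544.9, so m = 544.9 / (9.81 × 1.73) = 32.1 kg.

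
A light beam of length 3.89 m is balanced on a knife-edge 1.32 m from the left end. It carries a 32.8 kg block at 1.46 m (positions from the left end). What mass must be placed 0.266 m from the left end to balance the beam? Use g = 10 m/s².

Taking torques about the knife-edge (at 1.32 m from the left end):
Block: 32.8 × 10 = 328 N down at 1.46 m → arm 0.14 m, τ = 328 × 0.14 = 45.92 N·m clockwise.
Net moment of known loads = 45.92 N·m clockwise.
An unknown mass m at 0.266 m has arm 1.054 m; its moment is m·g·1.054 counterclockwise.
For rotational equilibrium, m × 10 × 1.054 = 45.92, so m = 45.92 / (10 × 1.054) = 4.36 kg.

m ≈ 4.36 kg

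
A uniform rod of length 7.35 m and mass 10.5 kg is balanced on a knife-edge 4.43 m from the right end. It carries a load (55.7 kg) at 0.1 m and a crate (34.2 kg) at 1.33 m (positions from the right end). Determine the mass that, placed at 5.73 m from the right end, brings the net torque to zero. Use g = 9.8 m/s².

m ≈ 273 kg

Choose the knife-edge (at 4.43 m from the right end) as the axis so the support reaction has zero arm there.
Beam weight: 10.5 × 9.8 = 102.9 N down at 3.675 m → arm 0.755 m, τ = 102.9 × 0.755 = 77.69 N·m clockwise.
Load: 55.7 × 9.8 = 545.9 N down at 0.1 m → arm 4.33 m, τ = 545.9 × 4.33 = 2364 N·m clockwise.
Crate: 34.2 × 9.8 = 335.2 N down at 1.33 m → arm 3.1 m, τ = 335.2 × 3.1 = 1039 N·m clockwise.
Net moment of known loads = 3481 N·m clockwise.
An unknown mass m at 5.73 m has arm 1.3 m; its moment is m·g·1.3 counterclockwise.
Στ = 0 ⇒ m × 9.8 × 1.3 = 3481 ⇒ m = 3481 / (9.8 × 1.3) = 273 kg.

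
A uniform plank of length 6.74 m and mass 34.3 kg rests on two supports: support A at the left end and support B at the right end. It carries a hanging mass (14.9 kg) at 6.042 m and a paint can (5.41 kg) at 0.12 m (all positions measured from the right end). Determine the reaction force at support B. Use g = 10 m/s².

About support A:
Beam weight: 34.3 × 10 = 343 N down at 3.37 m → arm 3.37 m, τ = 343 × 3.37 = 1156 N·m clockwise.
Hanging mass: 14.9 × 10 = 149 N down at 6.042 m → arm 0.698 m, τ = 149 × 0.698 = 104 N·m clockwise.
Paint can: 5.41 × 10 = 54.1 N down at 0.12 m → arm 6.62 m, τ = 54.1 × 6.62 = 358.1 N·m clockwise.
Net load moment about support A = 1618 N·m clockwise.
Reaction R at support B is upward at 0 m, arm 6.74 m → moment R × 6.74 counterclockwise.
Balancing moments: R × 6.74 = 1618, giving R = 240 N.

R_B ≈ 240 N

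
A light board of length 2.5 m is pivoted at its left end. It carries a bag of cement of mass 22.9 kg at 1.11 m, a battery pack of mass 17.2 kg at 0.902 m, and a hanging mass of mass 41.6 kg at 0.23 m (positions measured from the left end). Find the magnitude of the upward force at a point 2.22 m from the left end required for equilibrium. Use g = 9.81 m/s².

About the left end:
Bag of cement: 22.9 × 9.81 = 224.6 N down at 1.11 m → arm 1.11 m, τ = 224.6 × 1.11 = 249.3 N·m clockwise.
Battery pack: 17.2 × 9.81 = 168.7 N down at 0.902 m → arm 0.902 m, τ = 168.7 × 0.902 = 152.2 N·m clockwise.
Hanging mass: 41.6 × 9.81 = 408.1 N down at 0.23 m → arm 0.23 m, τ = 408.1 × 0.23 = 93.86 N·m clockwise.
Net moment of the loads = 495.4 N·m clockwise.
The upward force F acts at a point 2.22 m from the left end, arm 2.22 m, giving F × 2.22 counterclockwise.
Balancing moments: F × 2.22 = 495.4, giving F = 495.4 / 2.22 = 223 N.

F ≈ 223 N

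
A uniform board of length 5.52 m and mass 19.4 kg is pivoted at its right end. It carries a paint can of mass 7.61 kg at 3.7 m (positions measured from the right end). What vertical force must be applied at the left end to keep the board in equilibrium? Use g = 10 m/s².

F ≈ 148 N

About the right end:
Beam weight: 19.4 × 10 = 194 N down at 2.76 m → arm 2.76 m, τ = 194 × 2.76 = 535.4 N·m counterclockwise.
Paint can: 7.61 × 10 = 76.1 N down at 3.7 m → arm 3.7 m, τ = 76.1 × 3.7 = 281.6 N·m counterclockwise.
Net moment of the loads = 817 N·m counterclockwise.
The upward force F acts at the left end, arm 5.52 m, giving F × 5.52 clockwise.
Balancing moments: F × 5.52 = 817, giving F = 817 / 5.52 = 148 N.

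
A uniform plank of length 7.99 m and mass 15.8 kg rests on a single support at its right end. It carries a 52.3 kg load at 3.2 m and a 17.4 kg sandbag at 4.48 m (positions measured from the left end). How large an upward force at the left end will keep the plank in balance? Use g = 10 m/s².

Sum moments about the right end (the unknown pivot reaction has zero arm there).
Beam weight: 15.8 × 10 = 158 N down at 3.995 m → arm 3.995 m, τ = 158 × 3.995 = 631.2 N·m counterclockwise.
Load: 52.3 × 10 = 523 N down at 3.2 m → arm 4.79 m, τ = 523 × 4.79 = 2505 N·m counterclockwise.
Sandbag: 17.4 × 10 = 174 N down at 4.48 m → arm 3.51 m, τ = 174 × 3.51 = 610.7 N·m counterclockwise.
Net moment of the loads = 3747 N·m counterclockwise.
The upward force F acts at the left end, arm 7.99 m, giving F × 7.99 clockwise.
For rotational equilibrium, F × 7.99 = 3747, so F = 3747 / 7.99 = 469 N.

F ≈ 469 N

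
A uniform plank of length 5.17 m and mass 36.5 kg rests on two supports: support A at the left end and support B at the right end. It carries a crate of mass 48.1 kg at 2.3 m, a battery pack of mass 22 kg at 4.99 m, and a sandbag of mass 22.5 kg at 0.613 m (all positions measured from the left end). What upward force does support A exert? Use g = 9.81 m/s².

Taking torques about support B:
Beam weight: 36.5 × 9.81 = 358.1 N down at 2.585 m → arm 2.585 m, τ = 358.1 × 2.585 = 925.7 N·m counterclockwise.
Crate: 48.1 × 9.81 = 471.9 N down at 2.3 m → arm 2.87 m, τ = 471.9 × 2.87 = 1354 N·m counterclockwise.
Battery pack: 22 × 9.81 = 215.8 N down at 4.99 m → arm 0.18 m, τ = 215.8 × 0.18 = 38.84 N·m counterclockwise.
Sandbag: 22.5 × 9.81 = 220.7 N down at 0.613 m → arm 4.557 m, τ = 220.7 × 4.557 = 1006 N·m counterclockwise.
Net load moment about support B = 3325 N·m counterclockwise.
Reaction R at support A is upward at 0 m, arm 5.17 m → moment R × 5.17 clockwise.
Setting net torque to zero: R × 5.17 = 3325 → R = 643 N.

R_A ≈ 643 N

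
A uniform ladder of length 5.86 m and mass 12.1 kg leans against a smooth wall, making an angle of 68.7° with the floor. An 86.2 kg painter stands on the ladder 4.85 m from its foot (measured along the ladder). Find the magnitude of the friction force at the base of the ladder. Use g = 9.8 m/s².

About the foot of the ladder:
Ladder weight 12.1×9.8 = 118.6 N acts at 2.93 m along the ladder; its horizontal arm is 2.93·cos68.7° = 1.064 m → τ = 126.2 N·m clockwise.
Painter: 86.2×9.8 = 844.8 N at 4.85 m → arm 1.762 m → τ = 1489 N·m clockwise.
Wall normal N acts horizontally at the top; its moment arm is the height L sinθ = 5.86·sin68.7° = 5.46 m, counterclockwise.
Setting net torque to zero: N × 5.46 = 1615 → N = 296 N.
ΣFx = 0: friction at the foot balances the wall's push, so f = N_wall = 296 N.

f ≈ 296 N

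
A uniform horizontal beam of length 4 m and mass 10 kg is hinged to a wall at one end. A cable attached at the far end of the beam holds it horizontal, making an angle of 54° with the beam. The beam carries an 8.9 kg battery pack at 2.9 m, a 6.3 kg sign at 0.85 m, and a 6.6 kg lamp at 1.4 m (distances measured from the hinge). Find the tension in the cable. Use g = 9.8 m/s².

T ≈ 183 N

Choose the hinge as the axis so the unknown hinge reaction has zero arm there.
Beam weight: 10 × 9.8 = 98 N down at 2 m → arm 2 m, τ = 98 × 2 = 196 N·m clockwise.
Battery pack: 8.9 × 9.8 = 87.22 N down at 2.9 m → arm 2.9 m, τ = 87.22 × 2.9 = 252.9 N·m clockwise.
Sign: 6.3 × 9.8 = 61.74 N down at 0.85 m → arm 0.85 m, τ = 61.74 × 0.85 = 52.48 N·m clockwise.
Lamp: 6.6 × 9.8 = 64.68 N down at 1.4 m → arm 1.4 m, τ = 64.68 × 1.4 = 90.55 N·m clockwise.
Total clockwise load moment = 591.9 N·m.
The cable tension T acts at 4 m; only its component perpendicular to the beam, T sinθ, produces torque. sin 54° = 0.809.
Balancing moments: T × 4 × 0.809 = 591.9, giving T = 591.9 / 3.236 = 183 N.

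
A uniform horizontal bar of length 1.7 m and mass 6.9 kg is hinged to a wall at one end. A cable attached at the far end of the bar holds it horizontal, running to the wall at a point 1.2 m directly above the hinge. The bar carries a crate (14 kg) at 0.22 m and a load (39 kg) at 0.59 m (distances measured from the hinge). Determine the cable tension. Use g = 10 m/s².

T ≈ 326 N

Taking torques about the hinge:
Beam weight: 6.9 × 10 = 69 N down at 0.85 m → arm 0.85 m, τ = 69 × 0.85 = 58.65 N·m clockwise.
Crate: 14 × 10 = 140 N down at 0.22 m → arm 0.22 m, τ = 140 × 0.22 = 30.8 N·m clockwise.
Load: 39 × 10 = 390 N down at 0.59 m → arm 0.59 m, τ = 390 × 0.59 = 230.1 N·m clockwise.
Total clockwise load moment = 319.6 N·m.
The cable tension T acts at 1.7 m; only its component perpendicular to the bar, T sinθ, produces torque. sinθ = h/√(h²+d²) = 1.2/√(1.2²+1.7²) = 0.5767.
Balancing moments: T × 1.7 × 0.5767 = 319.6, giving T = 319.6 / 0.9804 = 326 N.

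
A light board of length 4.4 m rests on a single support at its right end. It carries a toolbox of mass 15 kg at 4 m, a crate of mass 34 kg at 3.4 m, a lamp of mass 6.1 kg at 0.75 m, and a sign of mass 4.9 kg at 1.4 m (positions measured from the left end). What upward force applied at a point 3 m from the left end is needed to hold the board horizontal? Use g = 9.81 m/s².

Taking torques about the right end:
Toolbox: 15 × 9.81 = 147.2 N down at 4 m → arm 0.4 m, τ = 147.2 × 0.4 = 58.88 N·m counterclockwise.
Crate: 34 × 9.81 = 333.5 N down at 3.4 m → arm 1 m, τ = 333.5 × 1 = 333.5 N·m counterclockwise.
Lamp: 6.1 × 9.81 = 59.84 N down at 0.75 m → arm 3.65 m, τ = 59.84 × 3.65 = 218.4 N·m counterclockwise.
Sign: 4.9 × 9.81 = 48.07 N down at 1.4 m → arm 3 m, τ = 48.07 × 3 = 144.2 N·m counterclockwise.
Net moment of the loads = 755 N·m counterclockwise.
The upward force F acts at a point 3 m from the left end, arm 1.4 m, giving F × 1.4 clockwise.
Balancing moments: F × 1.4 = 755, giving F = 755 / 1.4 = 539 N.

F ≈ 539 N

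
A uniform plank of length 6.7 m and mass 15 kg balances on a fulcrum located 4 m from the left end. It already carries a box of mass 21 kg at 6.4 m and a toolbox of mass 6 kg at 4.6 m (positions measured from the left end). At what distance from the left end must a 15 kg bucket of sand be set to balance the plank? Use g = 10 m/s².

About the fulcrum (at 4 m from the left end):
Beam weight: 15 × 10 = 150 N down at 3.35 m → arm 0.65 m, τ = 150 × 0.65 = 97.5 N·m counterclockwise.
Box: 21 × 10 = 210 N down at 6.4 m → arm 2.4 m, τ = 210 × 2.4 = 504 N·m clockwise.
Toolbox: 6 × 10 = 60 N down at 4.6 m → arm 0.6 m, τ = 60 × 0.6 = 36 N·m clockwise.
Net moment of existing loads = 442.5 N·m clockwise.
The bucket of sand weighs 15 × 10 = 150 N and must supply an equal counterclockwise moment, so its lever arm about the fulcrum is 442.5 / 150 = 2.95 m.
That puts it at 4 − 2.95 = 1.05 m from the left end.

x ≈ 1.05 m from the left end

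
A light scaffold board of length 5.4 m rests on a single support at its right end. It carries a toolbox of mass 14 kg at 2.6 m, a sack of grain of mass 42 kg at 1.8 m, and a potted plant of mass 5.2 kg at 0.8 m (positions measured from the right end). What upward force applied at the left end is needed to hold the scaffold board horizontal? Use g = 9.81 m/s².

F ≈ 211 N

Sum moments about the right end (the unknown pivot reaction has zero arm there).
Toolbox: 14 × 9.81 = 137.3 N down at 2.6 m → arm 2.6 m, τ = 137.3 × 2.6 = 357 N·m counterclockwise.
Sack of grain: 42 × 9.81 = 412 N down at 1.8 m → arm 1.8 m, τ = 412 × 1.8 = 741.6 N·m counterclockwise.
Potted plant: 5.2 × 9.81 = 51.01 N down at 0.8 m → arm 0.8 m, τ = 51.01 × 0.8 = 40.81 N·m counterclockwise.
Net moment of the loads = 1139 N·m counterclockwise.
The upward force F acts at the left end, arm 5.4 m, giving F × 5.4 clockwise.
Balancing moments: F × 5.4 = 1139, giving F = 1139 / 5.4 = 211 N.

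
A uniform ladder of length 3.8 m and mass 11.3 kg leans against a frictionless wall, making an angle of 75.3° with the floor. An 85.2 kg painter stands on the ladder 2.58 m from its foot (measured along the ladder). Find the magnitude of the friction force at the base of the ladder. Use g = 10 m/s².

About the foot of the ladder:
Ladder weight 11.3×10 = 113 N acts at 1.9 m along the ladder; its horizontal arm is 1.9·cos75.3° = 0.4821 m → τ = 54.48 N·m clockwise.
Painter: 85.2×10 = 852 N at 2.58 m → arm 0.6547 m → τ = 557.8 N·m clockwise.
Wall normal N acts horizontally at the top; its moment arm is the height L sinθ = 3.8·sin75.3° = 3.676 m, counterclockwise.
Balancing moments: N × 3.676 = 612.3, giving N = 167 N.
ΣFx = 0: friction at the foot balances the wall's push, so f = N_wall = 167 N.

f ≈ 167 N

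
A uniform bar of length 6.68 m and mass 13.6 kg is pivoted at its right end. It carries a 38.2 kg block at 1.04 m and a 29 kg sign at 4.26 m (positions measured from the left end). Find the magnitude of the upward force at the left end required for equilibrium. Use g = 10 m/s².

F ≈ 496 N

Sum moments about the right end (the unknown pivot reaction has zero arm there).
Beam weight: 13.6 × 10 = 136 N down at 3.34 m → arm 3.34 m, τ = 136 × 3.34 = 454.2 N·m counterclockwise.
Block: 38.2 × 10 = 382 N down at 1.04 m → arm 5.64 m, τ = 382 × 5.64 = 2154 N·m counterclockwise.
Sign: 29 × 10 = 290 N down at 4.26 m → arm 2.42 m, τ = 290 × 2.42 = 701.8 N·m counterclockwise.
Net moment of the loads = 3310 N·m counterclockwise.
The upward force F acts at the left end, arm 6.68 m, giving F × 6.68 clockwise.
Setting net torque to zero: F × 6.68 = 3310 → F = 3310 / 6.68 = 496 N.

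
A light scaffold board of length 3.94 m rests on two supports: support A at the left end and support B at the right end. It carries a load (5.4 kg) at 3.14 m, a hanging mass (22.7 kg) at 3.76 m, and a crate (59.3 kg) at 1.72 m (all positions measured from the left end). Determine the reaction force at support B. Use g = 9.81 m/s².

Choose support A as the axis so its reaction then has zero moment arm.
Load: 5.4 × 9.81 = 52.97 N down at 3.14 m → arm 3.14 m, τ = 52.97 × 3.14 = 166.3 N·m clockwise.
Hanging mass: 22.7 × 9.81 = 222.7 N down at 3.76 m → arm 3.76 m, τ = 222.7 × 3.76 = 837.4 N·m clockwise.
Crate: 59.3 × 9.81 = 581.7 N down at 1.72 m → arm 1.72 m, τ = 581.7 × 1.72 = 1001 N·m clockwise.
Net load moment about support A = 2005 N·m clockwise.
Reaction R at support B is upward at 3.94 m, arm 3.94 m → moment R × 3.94 counterclockwise.
Στ = 0 ⇒ R × 3.94 = 2005 ⇒ R = 509 N.

R_B ≈ 509 N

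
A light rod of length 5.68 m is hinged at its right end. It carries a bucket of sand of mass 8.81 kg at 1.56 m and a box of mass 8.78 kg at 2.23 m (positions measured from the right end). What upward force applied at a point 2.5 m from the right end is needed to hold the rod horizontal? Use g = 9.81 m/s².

Choose the right end as the axis so the unknown pivot reaction has zero arm there.
Bucket of sand: 8.81 × 9.81 = 86.43 N down at 1.56 m → arm 1.56 m, τ = 86.43 × 1.56 = 134.8 N·m counterclockwise.
Box: 8.78 × 9.81 = 86.13 N down at 2.23 m → arm 2.23 m, τ = 86.13 × 2.23 = 192.1 N·m counterclockwise.
Net moment of the loads = 326.9 N·m counterclockwise.
The upward force F acts at a point 2.5 m from the right end, arm 2.5 m, giving F × 2.5 clockwise.
Balancing moments: F × 2.5 = 326.9, giving F = 326.9 / 2.5 = 131 N.

F ≈ 131 N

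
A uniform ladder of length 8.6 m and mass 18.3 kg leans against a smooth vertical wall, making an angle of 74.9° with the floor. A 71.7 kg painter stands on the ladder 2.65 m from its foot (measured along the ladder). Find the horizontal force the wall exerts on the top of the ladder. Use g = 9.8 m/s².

N_wall ≈ 82.6 N

Take moments about the foot of the ladder.
Ladder weight 18.3×9.8 = 179.3 N acts at 4.3 m along the ladder; its horizontal arm is 4.3·cos74.9° = 1.12 m → τ = 200.8 N·m clockwise.
Painter: 71.7×9.8 = 702.7 N at 2.65 m → arm 0.6903 m → τ = 485.1 N·m clockwise.
Wall normal N acts horizontally at the top; its moment arm is the height L sinθ = 8.6·sin74.9° = 8.303 m, counterclockwise.
Στ = 0 ⇒ N × 8.303 = 685.9 ⇒ N = 82.6 N.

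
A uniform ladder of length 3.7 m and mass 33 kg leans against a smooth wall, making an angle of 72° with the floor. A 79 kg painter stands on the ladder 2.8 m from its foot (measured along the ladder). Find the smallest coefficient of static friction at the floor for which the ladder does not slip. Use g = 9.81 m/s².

Take moments about the foot of the ladder.
Ladder weight 33×9.81 = 323.7 N acts at 1.85 m along the ladder; its horizontal arm is 1.85·cos72° = 0.5717 m → τ = 185.1 N·m clockwise.
Painter: 79×9.81 = 775 N at 2.8 m → arm 0.8652 m → τ = 670.5 N·m clockwise.
Wall normal N acts horizontally at the top; its moment arm is the height L sinθ = 3.7·sin72° = 3.519 m, counterclockwise.
For rotational equilibrium, N × 3.519 = 855.6, so N = 243.1 N.
ΣFx = 0 ⇒ f = N_wall = 243.1 N. ΣFy = 0 ⇒ N_floor = 1099 N.
μ_min = f / N_floor = 243.1 / 1099 = 0.221.

μ_min ≈ 0.221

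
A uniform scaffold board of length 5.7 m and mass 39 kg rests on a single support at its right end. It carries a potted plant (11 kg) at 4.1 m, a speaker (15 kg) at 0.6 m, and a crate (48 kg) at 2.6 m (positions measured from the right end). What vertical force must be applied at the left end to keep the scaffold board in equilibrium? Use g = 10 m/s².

Take moments about the right end.
Beam weight: 39 × 10 = 390 N down at 2.85 m → arm 2.85 m, τ = 390 × 2.85 = 1112 N·m counterclockwise.
Potted plant: 11 × 10 = 110 N down at 4.1 m → arm 4.1 m, τ = 110 × 4.1 = 451 N·m counterclockwise.
Speaker: 15 × 10 = 150 N down at 0.6 m → arm 0.6 m, τ = 150 × 0.6 = 90 N·m counterclockwise.
Crate: 48 × 10 = 480 N down at 2.6 m → arm 2.6 m, τ = 480 × 2.6 = 1248 N·m counterclockwise.
Net moment of the loads = 2901 N·m counterclockwise.
The upward force F acts at the left end, arm 5.7 m, giving F × 5.7 clockwise.
Στ = 0 ⇒ F × 5.7 = 2901 ⇒ F = 2901 / 5.7 = 509 N.

F ≈ 509 N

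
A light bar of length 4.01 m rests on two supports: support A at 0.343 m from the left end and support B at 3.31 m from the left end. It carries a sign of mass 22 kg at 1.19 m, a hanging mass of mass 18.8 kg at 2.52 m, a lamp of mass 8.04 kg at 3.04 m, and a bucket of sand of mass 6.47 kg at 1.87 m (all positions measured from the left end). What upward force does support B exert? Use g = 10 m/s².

Taking torques about support A:
Sign: 22 × 10 = 220 N down at 1.19 m → arm 0.847 m, τ = 220 × 0.847 = 186.3 N·m clockwise.
Hanging mass: 18.8 × 10 = 188 N down at 2.52 m → arm 2.177 m, τ = 188 × 2.177 = 409.3 N·m clockwise.
Lamp: 8.04 × 10 = 80.4 N down at 3.04 m → arm 2.697 m, τ = 80.4 × 2.697 = 216.8 N·m clockwise.
Bucket of sand: 6.47 × 10 = 64.7 N down at 1.87 m → arm 1.527 m, τ = 64.7 × 1.527 = 98.8 N·m clockwise.
Net load moment about support A = 911.2 N·m clockwise.
Reaction R at support B is upward at 3.31 m, arm 2.967 m → moment R × 2.967 counterclockwise.
Balancing moments: R × 2.967 = 911.2, giving R = 307 N.

R_B ≈ 307 N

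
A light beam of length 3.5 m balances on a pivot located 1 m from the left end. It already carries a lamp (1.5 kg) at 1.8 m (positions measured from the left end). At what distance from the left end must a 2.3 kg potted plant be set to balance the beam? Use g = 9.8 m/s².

Choose the pivot (at 1 m from the left end) as the axis so the support reaction has zero arm there.
Lamp: 1.5 × 9.8 = 14.7 N down at 1.8 m → arm 0.8 m, τ = 14.7 × 0.8 = 11.76 N·m clockwise.
Net moment of existing loads = 11.76 N·m clockwise.
The potted plant weighs 2.3 × 9.8 = 22.54 N and must supply an equal counterclockwise moment, so its lever arm about the pivot is 11.76 / 22.54 = 0.522 m.
That puts it at 1 − 0.522 = 0.478 m from the left end.

x ≈ 0.478 m from the left end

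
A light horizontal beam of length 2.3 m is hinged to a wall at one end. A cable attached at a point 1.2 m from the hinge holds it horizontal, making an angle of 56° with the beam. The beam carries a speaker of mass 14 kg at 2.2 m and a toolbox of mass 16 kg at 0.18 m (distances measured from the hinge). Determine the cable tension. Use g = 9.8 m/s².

T ≈ 332 N

Taking torques about the hinge:
Speaker: 14 × 9.8 = 137.2 N down at 2.2 m → arm 2.2 m, τ = 137.2 × 2.2 = 301.8 N·m clockwise.
Toolbox: 16 × 9.8 = 156.8 N down at 0.18 m → arm 0.18 m, τ = 156.8 × 0.18 = 28.22 N·m clockwise.
Total clockwise load moment = 330 N·m.
The cable tension T acts at 1.2 m; only its component perpendicular to the beam, T sinθ, produces torque. sin 56° = 0.829.
Setting net torque to zero: T × 1.2 × 0.829 = 330 → T = 330 / 0.9948 = 332 N.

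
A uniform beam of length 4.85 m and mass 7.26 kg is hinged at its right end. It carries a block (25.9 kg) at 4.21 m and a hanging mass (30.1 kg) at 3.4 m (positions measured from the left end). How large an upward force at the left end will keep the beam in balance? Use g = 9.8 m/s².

Choose the right end as the axis so the unknown pivot reaction has zero arm there.
Beam weight: 7.26 × 9.8 = 71.15 N down at 2.425 m → arm 2.425 m, τ = 71.15 × 2.425 = 172.5 N·m counterclockwise.
Block: 25.9 × 9.8 = 253.8 N down at 4.21 m → arm 0.64 m, τ = 253.8 × 0.64 = 162.4 N·m counterclockwise.
Hanging mass: 30.1 × 9.8 = 295 N down at 3.4 m → arm 1.45 m, τ = 295 × 1.45 = 427.8 N·m counterclockwise.
Net moment of the loads = 762.7 N·m counterclockwise.
The upward force F acts at the left end, arm 4.85 m, giving F × 4.85 clockwise.
Setting net torque to zero: F × 4.85 = 762.7 → F = 762.7 / 4.85 = 157 N.

F ≈ 157 N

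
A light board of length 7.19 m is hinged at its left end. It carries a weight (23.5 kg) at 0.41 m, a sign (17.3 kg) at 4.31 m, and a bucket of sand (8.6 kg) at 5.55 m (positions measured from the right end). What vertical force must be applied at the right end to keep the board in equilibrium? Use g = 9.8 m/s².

F ≈ 304 N

Choose the left end as the axis so the unknown pivot reaction has zero arm there.
Weight: 23.5 × 9.8 = 230.3 N down at 0.41 m → arm 6.78 m, τ = 230.3 × 6.78 = 1561 N·m clockwise.
Sign: 17.3 × 9.8 = 169.5 N down at 4.31 m → arm 2.88 m, τ = 169.5 × 2.88 = 488.2 N·m clockwise.
Bucket of sand: 8.6 × 9.8 = 84.28 N down at 5.55 m → arm 1.64 m, τ = 84.28 × 1.64 = 138.2 N·m clockwise.
Net moment of the loads = 2187 N·m clockwise.
The upward force F acts at the right end, arm 7.19 m, giving F × 7.19 counterclockwise.
Balancing moments: F × 7.19 = 2187, giving F = 2187 / 7.19 = 304 N.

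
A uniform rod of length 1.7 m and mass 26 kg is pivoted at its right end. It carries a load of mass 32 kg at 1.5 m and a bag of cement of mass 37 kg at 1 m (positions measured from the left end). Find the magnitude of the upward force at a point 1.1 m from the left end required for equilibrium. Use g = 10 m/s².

F ≈ 907 N

Taking torques about the right end:
Beam weight: 26 × 10 = 260 N down at 0.85 m → arm 0.85 m, τ = 260 × 0.85 = 221 N·m counterclockwise.
Load: 32 × 10 = 320 N down at 1.5 m → arm 0.2 m, τ = 320 × 0.2 = 64 N·m counterclockwise.
Bag of cement: 37 × 10 = 370 N down at 1 m → arm 0.7 m, τ = 370 × 0.7 = 259 N·m counterclockwise.
Net moment of the loads = 544 N·m counterclockwise.
The upward force F acts at a point 1.1 m from the left end, arm 0.6 m, giving F × 0.6 clockwise.
Balancing moments: F × 0.6 = 544, giving F = 544 / 0.6 = 907 N.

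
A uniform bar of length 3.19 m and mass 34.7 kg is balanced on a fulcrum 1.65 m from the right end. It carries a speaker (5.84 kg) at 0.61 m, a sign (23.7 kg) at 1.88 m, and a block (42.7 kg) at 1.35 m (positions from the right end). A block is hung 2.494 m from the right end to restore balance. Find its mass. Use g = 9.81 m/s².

Taking torques about the fulcrum (at 1.65 m from the right end):
Beam weight: 34.7 × 9.81 = 340.4 N down at 1.595 m → arm 0.055 m, τ = 340.4 × 0.055 = 18.72 N·m clockwise.
Speaker: 5.84 × 9.81 = 57.29 N down at 0.61 m → arm 1.04 m, τ = 57.29 × 1.04 = 59.58 N·m clockwise.
Sign: 23.7 × 9.81 = 232.5 N down at 1.88 m → arm 0.23 m, τ = 232.5 × 0.23 = 53.48 N·m counterclockwise.
Block: 42.7 × 9.81 = 418.9 N down at 1.35 m → arm 0.3 m, τ = 418.9 × 0.3 = 125.7 N·m clockwise.
Net moment of known loads = 150.5 N·m clockwise.
An unknown mass m at 2.494 m has arm 0.844 m; its moment is m·g·0.844 counterclockwise.
Στ = 0 ⇒ m × 9.81 × 0.844 = 150.5 ⇒ m = 150.5 / (9.81 × 0.844) = 18.2 kg.

m ≈ 18.2 kg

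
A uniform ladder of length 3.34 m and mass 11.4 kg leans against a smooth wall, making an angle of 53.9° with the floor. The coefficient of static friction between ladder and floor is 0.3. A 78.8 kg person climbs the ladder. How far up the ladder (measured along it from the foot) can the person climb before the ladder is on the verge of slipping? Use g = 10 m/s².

d ≈ 1.33 m

Taking torques about the foot of the ladder:
Ladder weight 11.4×10 = 114 N acts at 1.67 m along the ladder; its horizontal arm is 1.67·cos53.9° = 0.984 m → τ = 112.2 N·m clockwise.
Person weight 78.8×10 = 788 N at distance d → arm d·cos53.9° → τ = 788·d·0.5892 clockwise.
Wall normal N at the top has arm L sinθ = 2.699 m counterclockwise, so Στ = 0 gives N·2.699 = 112.2 + 464.3·d.
ΣFy = 0 ⇒ N_floor = 902 N, so the maximum friction is μ_s·N_floor = 0.3×902 = 270.6 N. ΣFx = 0 ⇒ N_wall = f, so at the slipping point N = 270.6 N.
Substituting: 270.6×2.699 = 112.2 + 464.3·d ⇒ d = (730.3 − 112.2) / 464.3 = 1.33 m.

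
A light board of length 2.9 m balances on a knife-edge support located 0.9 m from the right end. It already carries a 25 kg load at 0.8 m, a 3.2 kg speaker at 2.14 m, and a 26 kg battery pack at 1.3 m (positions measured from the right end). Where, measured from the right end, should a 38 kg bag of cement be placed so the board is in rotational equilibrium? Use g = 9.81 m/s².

x ≈ 0.588 m from the right end

Take moments about the knife-edge support (at 0.9 m from the right end).
Load: 25 × 9.81 = 245.2 N down at 0.8 m → arm 0.1 m, τ = 245.2 × 0.1 = 24.52 N·m clockwise.
Speaker: 3.2 × 9.81 = 31.39 N down at 2.14 m → arm 1.24 m, τ = 31.39 × 1.24 = 38.92 N·m counterclockwise.
Battery pack: 26 × 9.81 = 255.1 N down at 1.3 m → arm 0.4 m, τ = 255.1 × 0.4 = 102 N·m counterclockwise.
Net moment of existing loads = 116.4 N·m counterclockwise.
The bag of cement weighs 38 × 9.81 = 372.8 N and must supply an equal clockwise moment, so its lever arm about the knife-edge support is 116.4 / 372.8 = 0.312 m.
That puts it at 0.9 − 0.312 = 0.588 m from the right end.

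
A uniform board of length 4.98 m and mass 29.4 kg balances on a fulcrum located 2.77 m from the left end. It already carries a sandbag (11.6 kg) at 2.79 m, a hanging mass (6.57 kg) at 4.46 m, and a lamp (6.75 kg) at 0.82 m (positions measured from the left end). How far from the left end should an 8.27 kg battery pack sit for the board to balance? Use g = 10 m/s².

About the fulcrum (at 2.77 m from the left end):
Beam weight: 29.4 × 10 = 294 N down at 2.49 m → arm 0.28 m, τ = 294 × 0.28 = 82.32 N·m counterclockwise.
Sandbag: 11.6 × 10 = 116 N down at 2.79 m → arm 0.02 m, τ = 116 × 0.02 = 2.32 N·m clockwise.
Hanging mass: 6.57 × 10 = 65.7 N down at 4.46 m → arm 1.69 m, τ = 65.7 × 1.69 = 111 N·m clockwise.
Lamp: 6.75 × 10 = 67.5 N down at 0.82 m → arm 1.95 m, τ = 67.5 × 1.95 = 131.6 N·m counterclockwise.
Net moment of existing loads = 100.6 N·m counterclockwise.
The battery pack weighs 8.27 × 10 = 82.7 N and must supply an equal clockwise moment, so its lever arm about the fulcrum is 100.6 / 82.7 = 1.22 m.
That puts it at 2.77 + 1.22 = 3.99 m from the left end.

x ≈ 3.99 m from the left end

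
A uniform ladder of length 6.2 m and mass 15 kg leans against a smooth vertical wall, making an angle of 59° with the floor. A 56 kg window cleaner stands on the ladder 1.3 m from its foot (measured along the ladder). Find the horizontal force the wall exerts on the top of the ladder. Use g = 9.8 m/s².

N_wall ≈ 113 N

Sum moments about the foot of the ladder (the floor normal and friction both act there and drop out).
Ladder weight 15×9.8 = 147 N acts at 3.1 m along the ladder; its horizontal arm is 3.1·cos59° = 1.597 m → τ = 234.8 N·m clockwise.
Window cleaner: 56×9.8 = 548.8 N at 1.3 m → arm 0.6695 m → τ = 367.4 N·m clockwise.
Wall normal N acts horizontally at the top; its moment arm is the height L sinθ = 6.2·sin59° = 5.314 m, counterclockwise.
Balancing moments: N × 5.314 = 602.2, giving N = 113 N.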